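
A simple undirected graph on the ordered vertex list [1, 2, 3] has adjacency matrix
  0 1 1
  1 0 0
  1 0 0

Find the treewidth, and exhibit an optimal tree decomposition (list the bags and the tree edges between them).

The largest bag has 2 vertices, giving width 1; this decomposition certifies tw(G) ≤ 1. G has an edge, so its treewidth is at least 1. Therefore the treewidth is 1.

Treewidth 1.
One optimal decomposition is:
Bags: B1 = {1, 2}  B2 = {1, 3}
Tree: B1–B2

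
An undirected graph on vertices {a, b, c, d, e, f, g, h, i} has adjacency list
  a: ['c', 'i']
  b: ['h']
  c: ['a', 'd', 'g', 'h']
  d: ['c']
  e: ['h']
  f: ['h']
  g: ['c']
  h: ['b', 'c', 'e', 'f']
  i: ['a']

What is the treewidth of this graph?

A width-1 tree decomposition is:
Bags: B1 = {c, h}  B2 = {a, c}  B3 = {c, g}  B4 = {f, h}  B5 = {a, i}  B6 = {c, d}  B7 = {e, h}  B8 = {b, h}
Tree: B1–B2, B1–B3, B1–B4, B2–B5, B3–B6, B4–B7, B1–B8
Every bag has size at most 2, so the width is 2 − 1 = 1 and tw(G) ≤ 1. Since G has at least one edge (e.g. h–c), it is not an edgeless graph, so tw(G) ≥ 1. The upper and lower bounds meet at 1, so that is the treewidth.

1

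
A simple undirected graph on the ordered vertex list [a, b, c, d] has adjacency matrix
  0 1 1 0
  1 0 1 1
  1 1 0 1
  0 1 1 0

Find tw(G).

A width-2 tree decomposition is:
Bags: B1 = {a, b, c}  B2 = {b, c, d}
Tree: B1–B2
Every bag has size at most 3, so the width is 3 − 1 = 2 and tw(G) ≤ 2. Conversely, {b, c, d} is a clique of size 3, and the vertices of any clique must share a bag in every tree decomposition; so some bag has ≥ 3 vertices and tw(G) ≥ 2. Therefore the treewidth is 2.

2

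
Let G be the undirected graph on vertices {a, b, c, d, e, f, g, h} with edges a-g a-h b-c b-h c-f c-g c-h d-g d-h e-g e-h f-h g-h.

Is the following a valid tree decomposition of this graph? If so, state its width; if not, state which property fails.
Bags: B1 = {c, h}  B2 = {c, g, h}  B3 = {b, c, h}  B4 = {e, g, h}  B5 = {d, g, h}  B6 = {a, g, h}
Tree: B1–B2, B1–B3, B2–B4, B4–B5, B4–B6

A tree decomposition must satisfy three properties: every vertex lies in some bag; for every edge, both endpoints lie together in some bag; and for every vertex, the bags containing it form a connected subtree. Here vertex f appears in no bag, so the decomposition is invalid.

No — vertex f appears in no bag.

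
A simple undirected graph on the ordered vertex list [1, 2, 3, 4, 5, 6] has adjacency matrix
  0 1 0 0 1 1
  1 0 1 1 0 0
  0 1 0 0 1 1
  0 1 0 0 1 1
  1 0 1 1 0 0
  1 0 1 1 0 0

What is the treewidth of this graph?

3

A width-3 tree decomposition is:
Bags: B1 = {1, 2, 5, 6}  B2 = {2, 3, 5, 6}  B3 = {2, 4, 5, 6}
Tree: B1–B2, B2–B3
The largest bag has 4 vertices, giving width 3; this decomposition certifies tw(G) ≤ 3. For the lower bound: the 4 vertex sets {1,5}, {3,6}, {2}, {4} are disjoint, each induces a connected subgraph, and every pair is joined by at least one edge of G. Contracting each set to a single vertex therefore yields K_{4} as a minor, and since treewidth is minor-monotone, tw(G) ≥ tw(K_{4}) = 3. Therefore the treewidth is 3.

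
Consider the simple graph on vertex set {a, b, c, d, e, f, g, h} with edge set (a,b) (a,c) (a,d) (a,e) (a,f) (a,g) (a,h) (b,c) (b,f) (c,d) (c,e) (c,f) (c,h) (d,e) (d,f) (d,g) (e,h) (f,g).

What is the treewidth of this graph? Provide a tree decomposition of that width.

The largest bag has 4 vertices, giving width 3; this decomposition certifies tw(G) ≤ 3. Conversely, {a, d, f, g} is a clique of size 4, and the vertices of any clique must share a bag in every tree decomposition; so some bag has ≥ 4 vertices and tw(G) ≥ 3. Combining the bounds, tw(G) = 3.

Treewidth 3.
One such decomposition:
Bags: B1 = {a, c, d, f}  B2 = {a, d, f, g}  B3 = {a, c, d, e}  B4 = {a, c, e, h}  B5 = {a, b, c, f}
Tree: B1–B2, B1–B3, B3–B4, B1–B5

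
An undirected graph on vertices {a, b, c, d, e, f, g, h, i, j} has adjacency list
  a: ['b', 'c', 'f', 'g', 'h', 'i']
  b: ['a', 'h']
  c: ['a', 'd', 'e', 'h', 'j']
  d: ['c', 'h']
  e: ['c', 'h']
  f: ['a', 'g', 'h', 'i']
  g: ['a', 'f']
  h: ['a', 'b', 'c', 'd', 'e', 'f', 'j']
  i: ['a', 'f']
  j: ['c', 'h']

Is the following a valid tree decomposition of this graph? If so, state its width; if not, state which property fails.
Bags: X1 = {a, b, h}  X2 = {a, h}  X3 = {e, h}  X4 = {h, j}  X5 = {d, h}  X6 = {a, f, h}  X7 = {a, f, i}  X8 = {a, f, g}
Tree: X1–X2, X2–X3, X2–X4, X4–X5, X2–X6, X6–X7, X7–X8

A tree decomposition must satisfy three properties: every vertex lies in some bag; for every edge, both endpoints lie together in some bag; and for every vertex, the bags containing it form a connected subtree. Here vertex c appears in no bag, so the decomposition is invalid.

No — vertex c appears in no bag.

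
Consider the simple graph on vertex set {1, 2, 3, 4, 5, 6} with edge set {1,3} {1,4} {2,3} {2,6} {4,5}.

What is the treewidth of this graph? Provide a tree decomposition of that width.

Treewidth 1.
One such decomposition:
Bags: B1 = {4, 5}  B2 = {1, 4}  B3 = {1, 3}  B4 = {2, 3}  B5 = {2, 6}
Tree: B1–B2, B2–B3, B3–B4, B4–B5

Every bag has size at most 2, so the width is 2 − 1 = 1 and tw(G) ≤ 1. Since G has at least one edge (e.g. 5–4), it is not an edgeless graph, so tw(G) ≥ 1. Therefore the treewidth is 1.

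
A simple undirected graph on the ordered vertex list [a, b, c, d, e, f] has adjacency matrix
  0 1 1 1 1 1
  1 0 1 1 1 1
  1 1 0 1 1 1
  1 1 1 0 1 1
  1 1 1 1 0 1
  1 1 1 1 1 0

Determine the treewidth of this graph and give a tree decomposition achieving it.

Treewidth 5.
One such decomposition:
Bags: B1 = {a, b, c, d, e, f}
Tree: (single bag)

A single bag containing all 6 vertices is trivially a valid decomposition of width 5. Conversely, {a, b, c, d, e, f} is a clique of size 6, and the vertices of any clique must share a bag in every tree decomposition; so some bag has ≥ 6 vertices and tw(G) ≥ 5. Therefore the treewidth is 5.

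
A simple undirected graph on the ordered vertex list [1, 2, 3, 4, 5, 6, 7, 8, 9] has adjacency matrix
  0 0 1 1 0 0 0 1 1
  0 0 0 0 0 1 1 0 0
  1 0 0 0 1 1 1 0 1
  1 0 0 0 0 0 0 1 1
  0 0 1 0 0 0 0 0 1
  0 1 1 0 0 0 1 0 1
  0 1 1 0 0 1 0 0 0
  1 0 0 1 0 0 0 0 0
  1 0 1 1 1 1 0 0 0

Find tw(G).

2

A width-2 tree decomposition is:
Bags: B1 = {1, 3, 9}  B2 = {1, 4, 9}  B3 = {3, 6, 9}  B4 = {3, 6, 7}  B5 = {3, 5, 9}  B6 = {1, 4, 8}  B7 = {2, 6, 7}
Tree: B1–B2, B1–B3, B3–B4, B3–B5, B2–B6, B4–B7
The largest bag has 3 vertices, giving width 2; this decomposition certifies tw(G) ≤ 2. Conversely, {1, 4, 8} is a clique of size 3, and the vertices of any clique must share a bag in every tree decomposition; so some bag has ≥ 3 vertices and tw(G) ≥ 2. Therefore the treewidth is 2.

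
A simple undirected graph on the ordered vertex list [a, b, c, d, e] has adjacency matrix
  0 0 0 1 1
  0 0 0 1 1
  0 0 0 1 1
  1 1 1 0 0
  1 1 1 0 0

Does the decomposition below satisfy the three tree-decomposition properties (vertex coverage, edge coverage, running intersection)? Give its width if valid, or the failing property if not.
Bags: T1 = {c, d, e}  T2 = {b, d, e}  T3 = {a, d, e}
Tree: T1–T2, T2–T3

Checking the three conditions: (i) the bags cover all of {a, b, c, d, e}; (ii) for each edge, some bag contains both endpoints; (iii) the bags containing any fixed vertex form a subtree. All hold, so the decomposition is valid with width 3 − 1 = 2.

Yes; width 2.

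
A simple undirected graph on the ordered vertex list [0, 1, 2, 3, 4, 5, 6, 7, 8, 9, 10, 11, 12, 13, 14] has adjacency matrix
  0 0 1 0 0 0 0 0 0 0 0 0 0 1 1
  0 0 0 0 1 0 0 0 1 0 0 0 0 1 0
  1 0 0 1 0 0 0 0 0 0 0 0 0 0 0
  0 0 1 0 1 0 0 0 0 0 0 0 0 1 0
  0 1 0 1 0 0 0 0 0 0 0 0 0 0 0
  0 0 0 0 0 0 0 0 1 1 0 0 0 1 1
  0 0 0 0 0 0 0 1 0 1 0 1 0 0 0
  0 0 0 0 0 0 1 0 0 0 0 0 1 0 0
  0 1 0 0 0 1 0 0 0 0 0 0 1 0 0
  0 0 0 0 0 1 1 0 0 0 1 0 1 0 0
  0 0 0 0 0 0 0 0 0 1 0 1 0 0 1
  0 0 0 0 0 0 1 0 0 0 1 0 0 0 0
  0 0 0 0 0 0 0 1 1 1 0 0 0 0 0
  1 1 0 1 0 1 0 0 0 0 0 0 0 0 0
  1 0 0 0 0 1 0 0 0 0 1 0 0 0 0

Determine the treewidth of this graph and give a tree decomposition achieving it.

Every bag has size at most 4, so the width is 4 − 1 = 3 and tw(G) ≤ 3. For the lower bound: the 4 vertex sets {6,7,11}, {10}, {9}, {5,8,12,14} are disjoint, each induces a connected subgraph, and every pair is joined by at least one edge of G. Contracting each set to a single vertex therefore yields K_{4} as a minor, and since treewidth is minor-monotone, tw(G) ≥ tw(K_{4}) = 3. The upper and lower bounds meet at 3, so that is the treewidth.

Treewidth 3.
Bags: B1 = {6, 7, 10, 11}  B2 = {6, 7, 9, 10}  B3 = {7, 9, 10, 12}  B4 = {9, 10, 12, 14}  B5 = {5, 9, 12, 14}  B6 = {5, 8, 12, 14}  B7 = {0, 5, 8, 14}  B8 = {0, 5, 8, 13}  B9 = {0, 1, 8, 13}  B10 = {0, 1, 2, 13}  B11 = {1, 2, 3, 13}  B12 = {1, 2, 3, 4}
Tree: B1–B2, B2–B3, B3–B4, B4–B5, B5–B6, B6–B7, B7–B8, B8–B9, B9–B10, B10–B11, B11–B12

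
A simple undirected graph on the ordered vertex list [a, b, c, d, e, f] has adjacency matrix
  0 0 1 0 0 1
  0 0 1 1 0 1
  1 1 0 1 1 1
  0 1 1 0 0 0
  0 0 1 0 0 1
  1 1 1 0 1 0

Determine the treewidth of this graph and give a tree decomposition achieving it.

Treewidth 2.
Bags: B1 = {b, c, f}  B2 = {b, c, d}  B3 = {a, c, f}  B4 = {c, e, f}
Tree: B1–B2, B1–B3, B1–B4

Each bag holds 3 vertices, so the decomposition has width 2, which upper-bounds the treewidth. For the lower bound, the 3 vertices {b, c, d} are pairwise adjacent, and any tree decomposition puts a clique entirely inside one bag — forcing width ≥ 2. Therefore the treewidth is 2.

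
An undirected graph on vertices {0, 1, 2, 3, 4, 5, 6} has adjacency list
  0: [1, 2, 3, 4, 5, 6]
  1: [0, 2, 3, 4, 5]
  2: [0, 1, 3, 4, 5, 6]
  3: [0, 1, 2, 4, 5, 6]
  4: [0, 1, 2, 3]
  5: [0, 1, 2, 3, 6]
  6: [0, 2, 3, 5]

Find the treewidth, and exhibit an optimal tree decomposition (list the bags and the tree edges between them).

Treewidth 4.
One such decomposition:
Bags: B1 = {0, 2, 3, 5, 6}  B2 = {0, 1, 2, 3, 5}  B3 = {0, 1, 2, 3, 4}
Tree: B1–B2, B2–B3

Each bag holds 5 vertices, so the decomposition has width 4, which upper-bounds the treewidth. Conversely, {0, 1, 2, 3, 4} is a clique of size 5, and the vertices of any clique must share a bag in every tree decomposition; so some bag has ≥ 5 vertices and tw(G) ≥ 4. The upper and lower bounds meet at 4, so that is the treewidth.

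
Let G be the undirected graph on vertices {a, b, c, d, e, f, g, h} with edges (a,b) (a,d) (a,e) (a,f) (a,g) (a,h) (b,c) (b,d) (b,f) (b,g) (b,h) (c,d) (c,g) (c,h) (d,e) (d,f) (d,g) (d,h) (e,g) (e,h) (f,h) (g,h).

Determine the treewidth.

A width-4 tree decomposition is:
Bags: B1 = {a, b, d, g, h}  B2 = {a, b, d, f, h}  B3 = {a, d, e, g, h}  B4 = {b, c, d, g, h}
Tree: B1–B2, B1–B3, B1–B4
Every bag has size at most 5, so the width is 5 − 1 = 4 and tw(G) ≤ 4. On the other hand G contains the 5-clique {b, c, d, g, h}. A clique must lie in a single bag of any decomposition, so no decomposition can have width below 4. The upper and lower bounds meet at 4, so that is the treewidth.

4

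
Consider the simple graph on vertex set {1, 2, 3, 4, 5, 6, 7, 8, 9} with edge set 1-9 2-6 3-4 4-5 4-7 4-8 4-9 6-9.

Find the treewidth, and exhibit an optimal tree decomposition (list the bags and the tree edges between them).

Every bag has size at most 2, so the width is 2 − 1 = 1 and tw(G) ≤ 1. G has an edge, so its treewidth is at least 1. Combining the bounds, tw(G) = 1.

Treewidth 1.
Bags: B1 = {4, 5}  B2 = {4, 9}  B3 = {1, 9}  B4 = {6, 9}  B5 = {3, 4}  B6 = {2, 6}  B7 = {4, 7}  B8 = {4, 8}
Tree: B1–B2, B2–B3, B2–B4, B1–B5, B4–B6, B2–B7, B2–B8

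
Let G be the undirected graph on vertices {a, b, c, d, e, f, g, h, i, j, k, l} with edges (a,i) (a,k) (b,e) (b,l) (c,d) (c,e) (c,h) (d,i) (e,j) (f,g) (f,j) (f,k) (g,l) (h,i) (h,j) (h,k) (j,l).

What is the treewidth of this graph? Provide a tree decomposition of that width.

Treewidth 3.
One optimal decomposition is:
Bags: B1 = {a, c, d, i}  B2 = {a, c, h, i}  B3 = {a, c, h, k}  B4 = {c, e, h, k}  B5 = {e, h, j, k}  B6 = {e, f, j, k}  B7 = {b, e, f, j}  B8 = {b, f, j, l}  B9 = {b, f, g, l}
Tree: B1–B2, B2–B3, B3–B4, B4–B5, B5–B6, B6–B7, B7–B8, B8–B9

The largest bag has 4 vertices, giving width 3; this decomposition certifies tw(G) ≤ 3. For the lower bound: the 4 vertex sets {a,d,i}, {c}, {h}, {e,f,j,k} are disjoint, each induces a connected subgraph, and every pair is joined by at least one edge of G. Contracting each set to a single vertex therefore yields K_{4} as a minor, and since treewidth is minor-monotone, tw(G) ≥ tw(K_{4}) = 3. Therefore the treewidth is 3.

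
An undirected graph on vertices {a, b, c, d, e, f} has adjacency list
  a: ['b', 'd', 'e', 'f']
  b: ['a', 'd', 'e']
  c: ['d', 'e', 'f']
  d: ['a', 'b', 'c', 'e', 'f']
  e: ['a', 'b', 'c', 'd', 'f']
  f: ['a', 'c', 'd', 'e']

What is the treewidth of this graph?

3

A width-3 tree decomposition is:
Bags: B1 = {a, d, e, f}  B2 = {c, d, e, f}  B3 = {a, b, d, e}
Tree: B1–B2, B1–B3
Every bag has size at most 4, so the width is 4 − 1 = 3 and tw(G) ≤ 3. For the lower bound, the 4 vertices {c, d, e, f} are pairwise adjacent, and any tree decomposition puts a clique entirely inside one bag — forcing width ≥ 3. Hence tw(G) = 3 exactly.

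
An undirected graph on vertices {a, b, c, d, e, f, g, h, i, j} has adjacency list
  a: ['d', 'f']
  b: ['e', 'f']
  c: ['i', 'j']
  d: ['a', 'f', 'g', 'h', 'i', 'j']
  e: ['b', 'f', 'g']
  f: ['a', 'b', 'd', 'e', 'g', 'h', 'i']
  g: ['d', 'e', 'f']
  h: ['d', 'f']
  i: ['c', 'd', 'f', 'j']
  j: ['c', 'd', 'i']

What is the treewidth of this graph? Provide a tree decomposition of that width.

Treewidth 2.
Bags: B1 = {d, f, g}  B2 = {e, f, g}  B3 = {b, e, f}  B4 = {d, f, i}  B5 = {d, i, j}  B6 = {a, d, f}  B7 = {c, i, j}  B8 = {d, f, h}
Tree: B1–B2, B2–B3, B1–B4, B4–B5, B1–B6, B5–B7, B6–B8

The largest bag has 3 vertices, giving width 2; this decomposition certifies tw(G) ≤ 2. Conversely, {d, i, j} is a clique of size 3, and the vertices of any clique must share a bag in every tree decomposition; so some bag has ≥ 3 vertices and tw(G) ≥ 2. The upper and lower bounds meet at 2, so that is the treewidth.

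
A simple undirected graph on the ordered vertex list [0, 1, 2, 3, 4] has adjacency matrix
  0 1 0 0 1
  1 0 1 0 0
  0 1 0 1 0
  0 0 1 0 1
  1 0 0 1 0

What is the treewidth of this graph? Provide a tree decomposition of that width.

Every bag has size at most 3, so the width is 3 − 1 = 2 and tw(G) ≤ 2. Since 3–2–1–0–4–3 is a cycle in G, G is not acyclic. Forests are exactly the graphs of treewidth ≤ 1, so tw(G) ≥ 2. The upper and lower bounds meet at 2, so that is the treewidth.

Treewidth 2.
One such decomposition:
Bags: B1 = {1, 2, 3}  B2 = {0, 1, 3}  B3 = {0, 3, 4}
Tree: B1–B2, B2–B3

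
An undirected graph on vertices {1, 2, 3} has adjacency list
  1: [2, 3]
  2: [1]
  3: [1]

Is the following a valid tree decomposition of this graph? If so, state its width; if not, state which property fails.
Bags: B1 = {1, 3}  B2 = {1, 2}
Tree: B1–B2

Vertex coverage: the bags together contain {1, 2, 3}, the full vertex set. Edge coverage: each edge of G has both endpoints in at least one bag. Running intersection: for every vertex, the bags containing it form a connected subtree. All three properties hold, so this is a valid tree decomposition of width max|bag| − 1 = 1, and hence tw(G) ≤ 1.

Yes; width 1.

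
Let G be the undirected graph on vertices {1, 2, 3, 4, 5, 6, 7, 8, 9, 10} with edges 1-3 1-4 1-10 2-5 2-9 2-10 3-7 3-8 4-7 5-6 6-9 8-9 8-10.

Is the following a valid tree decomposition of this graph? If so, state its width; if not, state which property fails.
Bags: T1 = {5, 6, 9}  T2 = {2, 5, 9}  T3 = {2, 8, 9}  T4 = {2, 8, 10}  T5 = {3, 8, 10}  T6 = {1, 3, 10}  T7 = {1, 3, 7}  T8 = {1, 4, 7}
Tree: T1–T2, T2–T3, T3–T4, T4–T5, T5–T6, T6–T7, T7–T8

Every vertex of G appears in some bag (union = {1, 2, 3, 4, 5, 6, 7, 8, 9, 10}); every edge is covered by a bag; and for each vertex v the set of bags containing v is connected in the bag tree. The decomposition is therefore valid. The largest bag has 3 vertices, so the width is 2.

Yes; width 2.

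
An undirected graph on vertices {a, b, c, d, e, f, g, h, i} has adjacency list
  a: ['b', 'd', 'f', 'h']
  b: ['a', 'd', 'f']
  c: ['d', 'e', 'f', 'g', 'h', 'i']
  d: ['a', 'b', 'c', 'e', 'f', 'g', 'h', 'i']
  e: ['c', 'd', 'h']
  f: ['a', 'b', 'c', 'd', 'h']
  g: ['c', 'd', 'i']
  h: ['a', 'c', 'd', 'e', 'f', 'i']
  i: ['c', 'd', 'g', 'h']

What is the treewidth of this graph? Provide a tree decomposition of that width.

Treewidth 3.
One such decomposition:
Bags: B1 = {c, d, f, h}  B2 = {c, d, e, h}  B3 = {a, d, f, h}  B4 = {c, d, h, i}  B5 = {a, b, d, f}  B6 = {c, d, g, i}
Tree: B1–B2, B1–B3, B1–B4, B3–B5, B4–B6

Each bag holds 4 vertices, so the decomposition has width 3, which upper-bounds the treewidth. On the other hand G contains the 4-clique {c, d, g, i}. A clique must lie in a single bag of any decomposition, so no decomposition can have width below 3. The upper and lower bounds meet at 3, so that is the treewidth.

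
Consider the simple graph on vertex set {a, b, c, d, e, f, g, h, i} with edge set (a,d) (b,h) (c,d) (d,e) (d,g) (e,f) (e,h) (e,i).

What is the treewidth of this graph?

1

A width-1 tree decomposition is:
Bags: B1 = {d, e}  B2 = {e, f}  B3 = {e, i}  B4 = {e, h}  B5 = {d, g}  B6 = {c, d}  B7 = {a, d}  B8 = {b, h}
Tree: B1–B2, B1–B3, B1–B4, B1–B5, B1–B6, B6–B7, B4–B8
Each bag holds 2 vertices, so the decomposition has width 1, which upper-bounds the treewidth. G has an edge, so its treewidth is at least 1. Therefore the treewidth is 1.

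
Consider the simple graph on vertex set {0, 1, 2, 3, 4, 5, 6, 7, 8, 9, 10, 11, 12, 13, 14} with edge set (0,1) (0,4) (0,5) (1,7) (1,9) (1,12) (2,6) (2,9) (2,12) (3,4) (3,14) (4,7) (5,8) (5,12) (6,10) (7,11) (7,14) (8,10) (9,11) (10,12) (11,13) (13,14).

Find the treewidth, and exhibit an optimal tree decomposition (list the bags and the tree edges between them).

Treewidth 3.
Bags: B1 = {5, 6, 8, 10}  B2 = {5, 6, 10, 12}  B3 = {2, 5, 6, 12}  B4 = {0, 2, 5, 12}  B5 = {0, 1, 2, 12}  B6 = {0, 1, 2, 9}  B7 = {0, 1, 4, 9}  B8 = {1, 4, 7, 9}  B9 = {4, 7, 9, 11}  B10 = {3, 4, 7, 11}  B11 = {3, 7, 11, 14}  B12 = {3, 11, 13, 14}
Tree: B1–B2, B2–B3, B3–B4, B4–B5, B5–B6, B6–B7, B7–B8, B8–B9, B9–B10, B10–B11, B11–B12

The largest bag has 4 vertices, giving width 3; this decomposition certifies tw(G) ≤ 3. For the lower bound: the 4 vertex sets {6,8,10}, {5}, {12}, {0,1,2,9} are disjoint, each induces a connected subgraph, and every pair is joined by at least one edge of G. Contracting each set to a single vertex therefore yields K_{4} as a minor, and since treewidth is minor-monotone, tw(G) ≥ tw(K_{4}) = 3. Combining the bounds, tw(G) = 3.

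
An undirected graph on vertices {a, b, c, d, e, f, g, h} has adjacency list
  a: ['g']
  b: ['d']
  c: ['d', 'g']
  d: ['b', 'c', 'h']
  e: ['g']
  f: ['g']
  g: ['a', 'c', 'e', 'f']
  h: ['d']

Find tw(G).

A width-1 tree decomposition is:
Bags: B1 = {c, d}  B2 = {c, g}  B3 = {f, g}  B4 = {e, g}  B5 = {b, d}  B6 = {a, g}  B7 = {d, h}
Tree: B1–B2, B2–B3, B3–B4, B1–B5, B2–B6, B1–B7
Each bag holds 2 vertices, so the decomposition has width 1, which upper-bounds the treewidth. Any graph with an edge has treewidth ≥ 1, and G has the edge c–d. Therefore the treewidth is 1.

1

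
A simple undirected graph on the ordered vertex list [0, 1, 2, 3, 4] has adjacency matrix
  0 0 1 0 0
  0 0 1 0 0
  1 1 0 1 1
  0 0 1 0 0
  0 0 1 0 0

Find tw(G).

A width-1 tree decomposition is:
Bags: B1 = {0, 2}  B2 = {1, 2}  B3 = {2, 4}  B4 = {2, 3}
Tree: B1–B2, B2–B3, B3–B4
Each bag holds 2 vertices, so the decomposition has width 1, which upper-bounds the treewidth. Any graph with an edge has treewidth ≥ 1, and G has the edge 0–2. The upper and lower bounds meet at 1, so that is the treewidth.

1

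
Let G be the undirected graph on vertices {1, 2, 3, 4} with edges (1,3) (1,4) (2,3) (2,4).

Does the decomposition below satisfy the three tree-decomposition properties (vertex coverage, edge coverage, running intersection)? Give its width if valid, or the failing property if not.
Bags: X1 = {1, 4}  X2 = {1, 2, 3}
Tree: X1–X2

A tree decomposition must satisfy three properties: every vertex lies in some bag; for every edge, both endpoints lie together in some bag; and for every vertex, the bags containing it form a connected subtree. Here edge (2,4) lies in no bag, so the decomposition is invalid.

No — edge (2,4) lies in no bag.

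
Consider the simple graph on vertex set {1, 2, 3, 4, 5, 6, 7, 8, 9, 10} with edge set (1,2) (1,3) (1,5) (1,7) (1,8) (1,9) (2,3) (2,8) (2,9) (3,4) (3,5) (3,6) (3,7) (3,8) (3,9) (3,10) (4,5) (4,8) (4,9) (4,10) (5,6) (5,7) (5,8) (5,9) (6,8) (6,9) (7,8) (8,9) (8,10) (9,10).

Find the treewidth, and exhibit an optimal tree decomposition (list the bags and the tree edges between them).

Treewidth 4.
Bags: B1 = {3, 5, 6, 8, 9}  B2 = {3, 4, 5, 8, 9}  B3 = {1, 3, 5, 8, 9}  B4 = {1, 3, 5, 7, 8}  B5 = {3, 4, 8, 9, 10}  B6 = {1, 2, 3, 8, 9}
Tree: B1–B2, B1–B3, B3–B4, B2–B5, B3–B6

Every bag has size at most 5, so the width is 5 − 1 = 4 and tw(G) ≤ 4. Conversely, {1, 2, 3, 8, 9} is a clique of size 5, and the vertices of any clique must share a bag in every tree decomposition; so some bag has ≥ 5 vertices and tw(G) ≥ 4. The upper and lower bounds meet at 4, so that is the treewidth.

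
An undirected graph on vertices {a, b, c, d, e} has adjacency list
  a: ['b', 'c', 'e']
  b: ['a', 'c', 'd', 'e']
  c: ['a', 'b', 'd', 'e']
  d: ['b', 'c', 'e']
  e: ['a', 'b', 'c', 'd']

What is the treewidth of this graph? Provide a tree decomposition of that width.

Treewidth 3.
Bags: B1 = {a, b, c, e}  B2 = {b, c, d, e}
Tree: B1–B2

The largest bag has 4 vertices, giving width 3; this decomposition certifies tw(G) ≤ 3. For the lower bound, the 4 vertices {b, c, d, e} are pairwise adjacent, and any tree decomposition puts a clique entirely inside one bag — forcing width ≥ 3. Therefore the treewidth is 3.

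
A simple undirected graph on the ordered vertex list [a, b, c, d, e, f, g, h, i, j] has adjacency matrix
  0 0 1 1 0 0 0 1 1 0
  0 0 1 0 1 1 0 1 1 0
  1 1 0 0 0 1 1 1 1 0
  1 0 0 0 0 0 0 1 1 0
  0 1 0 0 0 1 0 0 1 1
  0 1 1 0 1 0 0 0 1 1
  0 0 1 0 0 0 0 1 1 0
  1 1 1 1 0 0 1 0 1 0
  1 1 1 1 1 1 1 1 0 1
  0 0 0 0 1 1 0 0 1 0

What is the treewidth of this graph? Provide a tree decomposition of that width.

Each bag holds 4 vertices, so the decomposition has width 3, which upper-bounds the treewidth. Conversely, {e, f, i, j} is a clique of size 4, and the vertices of any clique must share a bag in every tree decomposition; so some bag has ≥ 4 vertices and tw(G) ≥ 3. Therefore the treewidth is 3.

Treewidth 3.
Bags: B1 = {b, c, h, i}  B2 = {b, c, f, i}  B3 = {b, e, f, i}  B4 = {a, c, h, i}  B5 = {e, f, i, j}  B6 = {c, g, h, i}  B7 = {a, d, h, i}
Tree: B1–B2, B2–B3, B1–B4, B3–B5, B1–B6, B4–B7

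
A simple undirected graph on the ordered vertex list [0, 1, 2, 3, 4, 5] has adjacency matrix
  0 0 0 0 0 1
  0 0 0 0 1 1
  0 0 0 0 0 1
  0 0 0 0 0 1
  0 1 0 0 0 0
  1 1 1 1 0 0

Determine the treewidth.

1

A width-1 tree decomposition is:
Bags: B1 = {0, 5}  B2 = {1, 5}  B3 = {1, 4}  B4 = {3, 5}  B5 = {2, 5}
Tree: B1–B2, B2–B3, B1–B4, B2–B5
Each bag holds 2 vertices, so the decomposition has width 1, which upper-bounds the treewidth. G has an edge, so its treewidth is at least 1. Therefore the treewidth is 1.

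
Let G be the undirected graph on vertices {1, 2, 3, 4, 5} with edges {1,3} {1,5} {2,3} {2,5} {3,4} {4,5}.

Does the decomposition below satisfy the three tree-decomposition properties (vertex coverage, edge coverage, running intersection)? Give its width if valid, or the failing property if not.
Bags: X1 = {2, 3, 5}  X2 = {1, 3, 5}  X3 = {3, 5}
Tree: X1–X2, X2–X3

No — vertex 4 appears in no bag.

A tree decomposition must satisfy three properties: every vertex lies in some bag; for every edge, both endpoints lie together in some bag; and for every vertex, the bags containing it form a connected subtree. Here vertex 4 appears in no bag, so the decomposition is invalid.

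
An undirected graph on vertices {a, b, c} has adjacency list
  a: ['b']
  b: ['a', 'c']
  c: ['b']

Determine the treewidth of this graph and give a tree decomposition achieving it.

Treewidth 1.
One optimal decomposition is:
Bags: B1 = {b, c}  B2 = {a, b}
Tree: B1–B2

Each bag holds 2 vertices, so the decomposition has width 1, which upper-bounds the treewidth. Any graph with an edge has treewidth ≥ 1, and G has the edge c–b. The upper and lower bounds meet at 1, so that is the treewidth.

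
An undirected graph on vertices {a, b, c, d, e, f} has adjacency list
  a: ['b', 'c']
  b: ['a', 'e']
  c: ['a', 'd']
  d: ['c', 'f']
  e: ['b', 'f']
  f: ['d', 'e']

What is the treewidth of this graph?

A width-2 tree decomposition is:
Bags: B1 = {a, c, d}  B2 = {a, b, d}  B3 = {b, d, e}  B4 = {d, e, f}
Tree: B1–B2, B2–B3, B3–B4
Each bag holds 3 vertices, so the decomposition has width 2, which upper-bounds the treewidth. The edges d–c–a–b–e–f–d form a cycle, so G is not a tree and its treewidth is at least 2. Hence tw(G) = 2 exactly.

2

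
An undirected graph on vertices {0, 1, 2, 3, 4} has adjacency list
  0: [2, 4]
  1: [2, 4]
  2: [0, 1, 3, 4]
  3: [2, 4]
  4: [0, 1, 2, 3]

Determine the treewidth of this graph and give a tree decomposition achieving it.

Treewidth 2.
One such decomposition:
Bags: B1 = {1, 2, 4}  B2 = {2, 3, 4}  B3 = {0, 2, 4}
Tree: B1–B2, B2–B3

Each bag holds 3 vertices, so the decomposition has width 2, which upper-bounds the treewidth. Conversely, {0, 2, 4} is a clique of size 3, and the vertices of any clique must share a bag in every tree decomposition; so some bag has ≥ 3 vertices and tw(G) ≥ 2. Hence tw(G) = 2 exactly.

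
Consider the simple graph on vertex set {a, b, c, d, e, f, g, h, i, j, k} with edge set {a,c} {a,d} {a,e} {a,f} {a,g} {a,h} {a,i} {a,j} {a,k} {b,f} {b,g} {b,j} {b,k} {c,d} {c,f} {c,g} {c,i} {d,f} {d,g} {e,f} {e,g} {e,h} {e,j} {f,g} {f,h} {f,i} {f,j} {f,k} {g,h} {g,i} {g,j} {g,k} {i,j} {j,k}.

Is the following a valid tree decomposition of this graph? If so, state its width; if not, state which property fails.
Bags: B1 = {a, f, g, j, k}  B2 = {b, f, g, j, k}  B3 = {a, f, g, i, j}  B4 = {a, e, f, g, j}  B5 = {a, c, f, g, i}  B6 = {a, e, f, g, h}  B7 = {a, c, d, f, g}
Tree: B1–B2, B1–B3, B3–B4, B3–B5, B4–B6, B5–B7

Yes; width 4.

Every vertex of G appears in some bag (union = {a, b, c, d, e, f, g, h, i, j, k}); every edge is covered by a bag; and for each vertex v the set of bags containing v is connected in the bag tree. The decomposition is therefore valid. The largest bag has 5 vertices, so the width is 4.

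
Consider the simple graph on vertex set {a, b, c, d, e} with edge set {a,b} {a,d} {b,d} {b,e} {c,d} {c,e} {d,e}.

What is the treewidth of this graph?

2

A width-2 tree decomposition is:
Bags: B1 = {b, d, e}  B2 = {c, d, e}  B3 = {a, b, d}
Tree: B1–B2, B1–B3
Every bag has size at most 3, so the width is 3 − 1 = 2 and tw(G) ≤ 2. Conversely, {c, d, e} is a clique of size 3, and the vertices of any clique must share a bag in every tree decomposition; so some bag has ≥ 3 vertices and tw(G) ≥ 2. The upper and lower bounds meet at 2, so that is the treewidth.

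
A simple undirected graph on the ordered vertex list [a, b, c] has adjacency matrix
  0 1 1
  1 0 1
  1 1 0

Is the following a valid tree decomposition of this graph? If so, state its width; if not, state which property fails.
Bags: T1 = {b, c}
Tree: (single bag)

No — vertex a appears in no bag.

A tree decomposition must satisfy three properties: every vertex lies in some bag; for every edge, both endpoints lie together in some bag; and for every vertex, the bags containing it form a connected subtree. Here vertex a appears in no bag, so the decomposition is invalid.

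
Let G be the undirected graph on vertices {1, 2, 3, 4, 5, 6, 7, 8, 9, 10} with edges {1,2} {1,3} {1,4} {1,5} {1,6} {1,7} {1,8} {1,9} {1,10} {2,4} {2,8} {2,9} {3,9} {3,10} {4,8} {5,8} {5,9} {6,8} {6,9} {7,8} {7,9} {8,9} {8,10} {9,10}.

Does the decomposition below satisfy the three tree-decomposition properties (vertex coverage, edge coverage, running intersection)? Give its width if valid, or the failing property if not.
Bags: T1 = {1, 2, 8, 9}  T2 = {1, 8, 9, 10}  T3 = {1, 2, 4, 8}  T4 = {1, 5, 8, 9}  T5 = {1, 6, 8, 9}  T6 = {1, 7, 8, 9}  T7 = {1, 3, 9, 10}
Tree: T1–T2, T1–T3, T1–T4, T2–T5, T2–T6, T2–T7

Checking the three conditions: (i) the bags cover all of {1, 2, 3, 4, 5, 6, 7, 8, 9, 10}; (ii) for each edge, some bag contains both endpoints; (iii) the bags containing any fixed vertex form a subtree. All hold, so the decomposition is valid with width 4 − 1 = 3.

Yes; width 3.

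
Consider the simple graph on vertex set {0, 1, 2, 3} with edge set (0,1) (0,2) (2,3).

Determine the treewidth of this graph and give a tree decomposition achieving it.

The largest bag has 2 vertices, giving width 1; this decomposition certifies tw(G) ≤ 1. Any graph with an edge has treewidth ≥ 1, and G has the edge 1–0. Hence tw(G) = 1 exactly.

Treewidth 1.
One such decomposition:
Bags: B1 = {0, 1}  B2 = {0, 2}  B3 = {2, 3}
Tree: B1–B2, B2–B3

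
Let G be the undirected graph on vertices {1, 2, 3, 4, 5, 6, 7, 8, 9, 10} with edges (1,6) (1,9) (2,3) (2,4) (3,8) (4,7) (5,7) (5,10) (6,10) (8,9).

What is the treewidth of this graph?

2

A width-2 tree decomposition is:
Bags: B1 = {2, 3, 4}  B2 = {3, 4, 7}  B3 = {3, 5, 7}  B4 = {3, 5, 10}  B5 = {3, 6, 10}  B6 = {1, 3, 6}  B7 = {1, 3, 9}  B8 = {3, 8, 9}
Tree: B1–B2, B2–B3, B3–B4, B4–B5, B5–B6, B6–B7, B7–B8
Every bag has size at most 3, so the width is 3 − 1 = 2 and tw(G) ≤ 2. Since 3–2–4–7–5–10–6–1–9–8–3 is a cycle in G, G is not acyclic. Forests are exactly the graphs of treewidth ≤ 1, so tw(G) ≥ 2. The upper and lower bounds meet at 2, so that is the treewidth.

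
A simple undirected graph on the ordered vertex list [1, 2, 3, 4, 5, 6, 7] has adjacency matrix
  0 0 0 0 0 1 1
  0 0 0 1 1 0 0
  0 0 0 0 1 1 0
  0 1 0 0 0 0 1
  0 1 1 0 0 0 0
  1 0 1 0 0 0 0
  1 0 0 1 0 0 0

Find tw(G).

A width-2 tree decomposition is:
Bags: B1 = {3, 5, 6}  B2 = {1, 5, 6}  B3 = {1, 5, 7}  B4 = {4, 5, 7}  B5 = {2, 4, 5}
Tree: B1–B2, B2–B3, B3–B4, B4–B5
Each bag holds 3 vertices, so the decomposition has width 2, which upper-bounds the treewidth. For the lower bound, G contains the cycle 5–3–6–1–7–4–2–5, so G is not a forest; only forests have treewidth ≤ 1, hence tw(G) ≥ 2. Therefore the treewidth is 2.

2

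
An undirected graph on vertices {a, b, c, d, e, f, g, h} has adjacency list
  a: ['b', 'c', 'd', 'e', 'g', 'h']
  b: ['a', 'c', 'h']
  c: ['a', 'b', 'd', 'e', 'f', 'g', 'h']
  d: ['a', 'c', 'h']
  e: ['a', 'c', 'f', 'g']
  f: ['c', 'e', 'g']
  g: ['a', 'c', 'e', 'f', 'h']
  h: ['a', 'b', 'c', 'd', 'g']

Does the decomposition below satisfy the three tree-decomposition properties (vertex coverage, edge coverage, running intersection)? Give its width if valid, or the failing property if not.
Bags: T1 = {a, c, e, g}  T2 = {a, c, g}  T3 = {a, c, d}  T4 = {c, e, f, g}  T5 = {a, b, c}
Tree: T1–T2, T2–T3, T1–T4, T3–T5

A tree decomposition must satisfy three properties: every vertex lies in some bag; for every edge, both endpoints lie together in some bag; and for every vertex, the bags containing it form a connected subtree. Here vertex h appears in no bag, so the decomposition is invalid.

No — vertex h appears in no bag.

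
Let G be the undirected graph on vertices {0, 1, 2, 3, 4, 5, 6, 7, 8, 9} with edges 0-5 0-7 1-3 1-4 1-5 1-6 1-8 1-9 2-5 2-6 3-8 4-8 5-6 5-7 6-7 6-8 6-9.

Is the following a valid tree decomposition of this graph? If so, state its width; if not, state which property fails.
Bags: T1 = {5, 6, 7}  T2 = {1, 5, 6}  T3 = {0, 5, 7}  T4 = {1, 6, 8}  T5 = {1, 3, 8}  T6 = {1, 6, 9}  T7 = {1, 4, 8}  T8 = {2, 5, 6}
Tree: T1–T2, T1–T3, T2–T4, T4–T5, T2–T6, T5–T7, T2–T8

Every vertex of G appears in some bag (union = {0, 1, 2, 3, 4, 5, 6, 7, 8, 9}); every edge is covered by a bag; and for each vertex v the set of bags containing v is connected in the bag tree. The decomposition is therefore valid. The largest bag has 3 vertices, so the width is 2.

Yes; width 2.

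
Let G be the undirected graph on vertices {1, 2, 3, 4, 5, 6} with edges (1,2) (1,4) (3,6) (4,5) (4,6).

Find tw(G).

A width-1 tree decomposition is:
Bags: B1 = {4, 6}  B2 = {4, 5}  B3 = {1, 4}  B4 = {3, 6}  B5 = {1, 2}
Tree: B1–B2, B2–B3, B1–B4, B3–B5
Each bag holds 2 vertices, so the decomposition has width 1, which upper-bounds the treewidth. G has an edge, so its treewidth is at least 1. Combining the bounds, tw(G) = 1.

1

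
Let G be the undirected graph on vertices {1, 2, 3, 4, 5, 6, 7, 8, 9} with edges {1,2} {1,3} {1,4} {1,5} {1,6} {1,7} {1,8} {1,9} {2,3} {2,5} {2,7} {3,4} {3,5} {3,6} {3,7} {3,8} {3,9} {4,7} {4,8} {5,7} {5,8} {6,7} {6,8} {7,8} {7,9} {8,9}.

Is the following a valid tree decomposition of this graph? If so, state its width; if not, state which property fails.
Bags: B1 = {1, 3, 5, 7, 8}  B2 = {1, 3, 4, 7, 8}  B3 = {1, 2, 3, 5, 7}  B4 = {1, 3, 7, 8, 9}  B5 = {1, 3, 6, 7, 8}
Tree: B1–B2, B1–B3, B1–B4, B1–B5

Yes; width 4.

Checking the three conditions: (i) the bags cover all of {1, 2, 3, 4, 5, 6, 7, 8, 9}; (ii) for each edge, some bag contains both endpoints; (iii) the bags containing any fixed vertex form a subtree. All hold, so the decomposition is valid with width 5 − 1 = 4.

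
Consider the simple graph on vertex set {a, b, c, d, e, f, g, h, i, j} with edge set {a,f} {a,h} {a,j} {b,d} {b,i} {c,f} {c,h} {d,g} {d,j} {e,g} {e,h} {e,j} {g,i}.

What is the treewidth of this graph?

A width-2 tree decomposition is:
Bags: B1 = {b, d, i}  B2 = {d, g, i}  B3 = {d, g, j}  B4 = {e, g, j}  B5 = {a, e, j}  B6 = {a, e, h}  B7 = {a, f, h}  B8 = {c, f, h}
Tree: B1–B2, B2–B3, B3–B4, B4–B5, B5–B6, B6–B7, B7–B8
Every bag has size at most 3, so the width is 3 − 1 = 2 and tw(G) ≤ 2. For the lower bound, G contains the cycle b–i–g–d–b, so G is not a forest; only forests have treewidth ≤ 1, hence tw(G) ≥ 2. Combining the bounds, tw(G) = 2.

2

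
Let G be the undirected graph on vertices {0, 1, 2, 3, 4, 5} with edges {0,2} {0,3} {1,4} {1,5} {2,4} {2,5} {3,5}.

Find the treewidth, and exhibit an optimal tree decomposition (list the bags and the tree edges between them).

Every bag has size at most 3, so the width is 3 − 1 = 2 and tw(G) ≤ 2. Since 3–0–2–5–3 is a cycle in G, G is not acyclic. Forests are exactly the graphs of treewidth ≤ 1, so tw(G) ≥ 2. The upper and lower bounds meet at 2, so that is the treewidth.

Treewidth 2.
Bags: B1 = {0, 3, 5}  B2 = {0, 2, 5}  B3 = {1, 2, 5}  B4 = {1, 2, 4}
Tree: B1–B2, B2–B3, B3–B4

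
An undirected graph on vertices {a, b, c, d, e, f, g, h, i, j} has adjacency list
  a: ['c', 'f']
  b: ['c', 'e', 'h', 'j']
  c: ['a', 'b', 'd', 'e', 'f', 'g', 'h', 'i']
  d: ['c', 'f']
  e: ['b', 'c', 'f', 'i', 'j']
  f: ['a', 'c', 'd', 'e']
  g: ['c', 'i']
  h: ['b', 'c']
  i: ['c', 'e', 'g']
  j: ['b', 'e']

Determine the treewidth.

A width-2 tree decomposition is:
Bags: B1 = {c, e, i}  B2 = {c, e, f}  B3 = {a, c, f}  B4 = {b, c, e}  B5 = {b, c, h}  B6 = {c, d, f}  B7 = {b, e, j}  B8 = {c, g, i}
Tree: B1–B2, B2–B3, B1–B4, B4–B5, B3–B6, B4–B7, B1–B8
The largest bag has 3 vertices, giving width 2; this decomposition certifies tw(G) ≤ 2. For the lower bound, the 3 vertices {b, e, j} are pairwise adjacent, and any tree decomposition puts a clique entirely inside one bag — forcing width ≥ 2. Combining the bounds, tw(G) = 2.

2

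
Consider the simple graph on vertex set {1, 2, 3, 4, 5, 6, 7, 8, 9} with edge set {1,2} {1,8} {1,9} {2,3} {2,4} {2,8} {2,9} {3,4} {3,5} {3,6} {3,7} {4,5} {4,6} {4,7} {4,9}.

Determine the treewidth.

2

A width-2 tree decomposition is:
Bags: B1 = {2, 3, 4}  B2 = {3, 4, 5}  B3 = {2, 4, 9}  B4 = {3, 4, 7}  B5 = {3, 4, 6}  B6 = {1, 2, 9}  B7 = {1, 2, 8}
Tree: B1–B2, B1–B3, B2–B4, B4–B5, B3–B6, B6–B7
Every bag has size at most 3, so the width is 3 − 1 = 2 and tw(G) ≤ 2. On the other hand G contains the 3-clique {1, 2, 8}. A clique must lie in a single bag of any decomposition, so no decomposition can have width below 2. Hence tw(G) = 2 exactly.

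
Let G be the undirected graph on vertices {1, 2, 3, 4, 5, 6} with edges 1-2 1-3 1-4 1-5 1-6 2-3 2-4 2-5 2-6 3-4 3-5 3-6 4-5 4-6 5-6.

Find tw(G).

5

A width-5 tree decomposition is:
Bags: B1 = {1, 2, 3, 4, 5, 6}
Tree: (single bag)
With just one bag of size 6, the width is 6 − 1 = 5, so tw(G) ≤ 5. On the other hand G contains the 6-clique {1, 2, 3, 4, 5, 6}. A clique must lie in a single bag of any decomposition, so no decomposition can have width below 5. Combining the bounds, tw(G) = 5.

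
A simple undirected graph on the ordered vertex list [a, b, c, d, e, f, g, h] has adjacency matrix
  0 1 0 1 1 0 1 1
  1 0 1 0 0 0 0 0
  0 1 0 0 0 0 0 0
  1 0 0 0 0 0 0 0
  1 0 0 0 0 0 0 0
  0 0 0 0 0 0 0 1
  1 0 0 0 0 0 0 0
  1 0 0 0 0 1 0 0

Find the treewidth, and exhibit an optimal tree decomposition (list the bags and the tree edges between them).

Treewidth 1.
One optimal decomposition is:
Bags: B1 = {a, g}  B2 = {a, e}  B3 = {a, h}  B4 = {a, b}  B5 = {b, c}  B6 = {a, d}  B7 = {f, h}
Tree: B1–B2, B1–B3, B3–B4, B4–B5, B4–B6, B3–B7

Every bag has size at most 2, so the width is 2 − 1 = 1 and tw(G) ≤ 1. G has an edge, so its treewidth is at least 1. Therefore the treewidth is 1.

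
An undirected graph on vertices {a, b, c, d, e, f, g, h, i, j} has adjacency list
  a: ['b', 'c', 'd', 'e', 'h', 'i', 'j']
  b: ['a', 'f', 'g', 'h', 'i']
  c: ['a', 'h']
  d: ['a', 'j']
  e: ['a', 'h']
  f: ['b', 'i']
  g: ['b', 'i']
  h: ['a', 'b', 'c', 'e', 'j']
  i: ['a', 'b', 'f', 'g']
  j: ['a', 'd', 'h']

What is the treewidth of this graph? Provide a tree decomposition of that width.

Treewidth 2.
One optimal decomposition is:
Bags: B1 = {a, c, h}  B2 = {a, b, h}  B3 = {a, h, j}  B4 = {a, b, i}  B5 = {a, d, j}  B6 = {b, g, i}  B7 = {a, e, h}  B8 = {b, f, i}
Tree: B1–B2, B2–B3, B2–B4, B3–B5, B4–B6, B2–B7, B4–B8

The largest bag has 3 vertices, giving width 2; this decomposition certifies tw(G) ≤ 2. For the lower bound, the 3 vertices {b, g, i} are pairwise adjacent, and any tree decomposition puts a clique entirely inside one bag — forcing width ≥ 2. The upper and lower bounds meet at 2, so that is the treewidth.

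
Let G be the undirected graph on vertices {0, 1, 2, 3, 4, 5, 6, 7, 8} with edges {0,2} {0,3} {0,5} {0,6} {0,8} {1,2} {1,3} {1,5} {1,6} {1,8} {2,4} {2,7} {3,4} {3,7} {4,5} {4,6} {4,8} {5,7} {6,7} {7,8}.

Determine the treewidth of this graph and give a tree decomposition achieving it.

Treewidth 4.
Bags: B1 = {0, 1, 3, 4, 7}  B2 = {0, 1, 2, 4, 7}  B3 = {0, 1, 4, 6, 7}  B4 = {0, 1, 4, 7, 8}  B5 = {0, 1, 4, 5, 7}
Tree: B1–B2, B2–B3, B3–B4, B4–B5

Each bag holds 5 vertices, so the decomposition has width 4, which upper-bounds the treewidth. For the lower bound: the 5 vertex sets {0,3}, {2,4}, {6,7}, {1}, {8} are disjoint, each induces a connected subgraph, and every pair is joined by at least one edge of G. Contracting each set to a single vertex therefore yields K_{5} as a minor, and since treewidth is minor-monotone, tw(G) ≥ tw(K_{5}) = 4. The upper and lower bounds meet at 4, so that is the treewidth.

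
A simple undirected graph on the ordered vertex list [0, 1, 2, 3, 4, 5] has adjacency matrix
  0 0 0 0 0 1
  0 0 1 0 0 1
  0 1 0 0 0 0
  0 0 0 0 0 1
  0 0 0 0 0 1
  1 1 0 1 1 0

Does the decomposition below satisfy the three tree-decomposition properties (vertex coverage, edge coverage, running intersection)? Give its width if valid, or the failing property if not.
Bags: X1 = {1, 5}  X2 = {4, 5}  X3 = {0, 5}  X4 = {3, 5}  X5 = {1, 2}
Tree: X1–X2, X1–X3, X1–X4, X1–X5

Yes; width 1.

Vertex coverage: the bags together contain {0, 1, 2, 3, 4, 5}, the full vertex set. Edge coverage: each edge of G has both endpoints in at least one bag. Running intersection: for every vertex, the bags containing it form a connected subtree. All three properties hold, so this is a valid tree decomposition of width max|bag| − 1 = 1, and hence tw(G) ≤ 1.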